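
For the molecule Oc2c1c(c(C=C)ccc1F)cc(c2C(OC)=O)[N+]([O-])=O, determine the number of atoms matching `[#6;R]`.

10

The query [#6;R] means: carbon that is part of a ring.
Check the 21 heavy atoms by environment: 10× c (aromatic, in 6-ring) → match; 1× N (charge +1, acyclic) → no; 1× O (charge -1, acyclic) → no; 4× O (acyclic) → no; 4× C (acyclic) → no; 1× F (acyclic) → no.
That gives 10 matching atoms.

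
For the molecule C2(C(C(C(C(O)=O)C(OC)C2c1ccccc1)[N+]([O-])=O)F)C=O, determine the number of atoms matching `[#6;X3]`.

8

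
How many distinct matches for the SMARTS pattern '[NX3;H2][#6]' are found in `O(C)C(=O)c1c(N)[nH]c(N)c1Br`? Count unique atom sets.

[NX3;H2][#6] is the SMARTS for a primary amine: a trivalent nitrogen with two H attached to carbon.
The molecule carries 2 separate instances of a primary amino group (-NH2) meeting every constraint; each maps to a distinct set of atoms, giving 2 matches.

2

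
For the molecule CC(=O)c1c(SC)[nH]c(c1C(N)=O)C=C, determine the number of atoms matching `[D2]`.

3

The query [D2] means: atom with exactly two heavy-atom neighbours.
Check the 15 heavy atoms by environment: 1× n (aromatic, D2) → match; 4× c (aromatic, D3) → no; 1× S (D2) → match; 3× C (D1) → no; 2× C (D3) → no; 2× O (D1) → no; 1× N (D1) → no; 1× C (D2) → match.
Summing the matching environments: 1 + 1 + 1 = 3 matching atoms.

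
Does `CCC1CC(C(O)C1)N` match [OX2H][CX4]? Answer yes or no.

The pattern [OX2H][CX4] describes a hydroxyl oxygen bound to an sp3 (X4) carbon — an aliphatic alcohol.
The molecule carries a hydroxyl group (-OH), whose atoms satisfy every constraint of the query, so the pattern matches.

Yes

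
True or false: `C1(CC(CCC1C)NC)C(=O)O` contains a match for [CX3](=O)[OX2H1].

True

The pattern [CX3](=O)[OX2H1] describes an sp2 carbon double-bonded to O and single-bonded to an -OH oxygen — a carboxylic acid.
The molecule carries a carboxylic acid group (-C(=O)OH), whose atoms satisfy every constraint of the query, so the pattern matches.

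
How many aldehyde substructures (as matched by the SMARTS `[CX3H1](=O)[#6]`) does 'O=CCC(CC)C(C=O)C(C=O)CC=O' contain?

4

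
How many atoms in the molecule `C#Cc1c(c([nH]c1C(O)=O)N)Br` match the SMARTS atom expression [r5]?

5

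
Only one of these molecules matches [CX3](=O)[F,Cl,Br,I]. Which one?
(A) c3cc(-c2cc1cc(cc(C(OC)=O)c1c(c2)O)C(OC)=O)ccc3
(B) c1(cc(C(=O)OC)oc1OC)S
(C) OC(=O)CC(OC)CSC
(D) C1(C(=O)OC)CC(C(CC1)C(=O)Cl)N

[CX3](=O)[F,Cl,Br,I] describes a carbonyl carbon bonded to a halogen (an acyl halide).
(A) has a methyl-ester group (-C(=O)OCH3) but the carbonyl is bonded to -O-C, not to a halogen.
(B) has a methyl-ester group (-C(=O)OCH3) but the carbonyl is bonded to -O-C, not to a halogen.
(C) has a carboxylic acid group (-C(=O)OH) but the carbonyl is bonded to -OH, not to a halogen.
(D) contains an acyl chloride (-C(=O)Cl), which satisfies every atom and bond constraint.
So the answer is (D).

D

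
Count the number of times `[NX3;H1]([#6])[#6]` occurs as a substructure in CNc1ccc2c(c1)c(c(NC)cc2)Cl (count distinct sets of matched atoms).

2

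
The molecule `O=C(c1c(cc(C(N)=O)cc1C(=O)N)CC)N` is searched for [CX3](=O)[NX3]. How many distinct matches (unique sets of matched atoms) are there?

[CX3](=O)[NX3] is the SMARTS for an amide: a carbonyl carbon bonded to a trivalent nitrogen.
The molecule carries 3 separate instances of a primary amide (-C(=O)NH2) meeting every constraint; each maps to a distinct set of atoms, giving 3 matches.

3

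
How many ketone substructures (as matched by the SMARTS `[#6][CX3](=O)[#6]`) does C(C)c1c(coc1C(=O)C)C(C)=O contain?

2

[#6][CX3](=O)[#6] is the SMARTS for a ketone: a carbonyl carbon (no H) flanked by two carbons.
The molecule carries 2 separate instances of an acetyl/ketone group (-C(=O)CH3) meeting every constraint; each maps to a distinct set of atoms, giving 2 matches.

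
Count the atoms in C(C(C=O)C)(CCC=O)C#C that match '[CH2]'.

The query [CH2] means: aliphatic carbon with exactly two hydrogens.
Check the 11 heavy atoms by environment: 1× C (H3) → no; 5× C (H1) → no; 2× C (H2) → match; 2× O (H0) → no; 1× C (H0) → no.
That gives 2 matching atoms.

2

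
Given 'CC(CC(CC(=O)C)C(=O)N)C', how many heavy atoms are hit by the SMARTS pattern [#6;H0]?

2

The query [#6;H0] means: any carbon with no attached hydrogen.
Check the 12 heavy atoms by environment: 2× C (H2) → no; 2× C (H1) → no; 2× C (H0) → match; 2× O (H0) → no; 3× C (H3) → no; 1× N (H2) → no.
That gives 2 matching atoms.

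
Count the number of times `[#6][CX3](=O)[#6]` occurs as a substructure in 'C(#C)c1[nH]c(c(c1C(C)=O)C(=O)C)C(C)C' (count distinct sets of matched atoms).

2

[#6][CX3](=O)[#6] is the SMARTS for a ketone: a carbonyl carbon (no H) flanked by two carbons.
The molecule carries 2 separate instances of an acetyl/ketone group (-C(=O)CH3) meeting every constraint; each maps to a distinct set of atoms, giving 2 matches.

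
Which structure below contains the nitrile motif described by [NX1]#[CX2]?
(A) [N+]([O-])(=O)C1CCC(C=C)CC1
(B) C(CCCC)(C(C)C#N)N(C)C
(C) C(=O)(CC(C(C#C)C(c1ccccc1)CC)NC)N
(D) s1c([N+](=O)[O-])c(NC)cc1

B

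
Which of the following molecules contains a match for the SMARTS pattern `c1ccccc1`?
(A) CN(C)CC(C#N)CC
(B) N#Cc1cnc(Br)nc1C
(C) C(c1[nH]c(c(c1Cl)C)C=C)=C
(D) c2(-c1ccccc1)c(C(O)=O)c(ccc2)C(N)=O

D

c1ccccc1 describes six aromatic carbons in a ring (a benzene ring).
(A) has a methyl group (-CH3) but no six-membered all-carbon aromatic ring is present.
(B) has a methyl group (-CH3) but no six-membered all-carbon aromatic ring is present.
(C) has a methyl group (-CH3) but no six-membered all-carbon aromatic ring is present.
(D) contains a phenyl ring, which satisfies every atom and bond constraint.
So the answer is (D).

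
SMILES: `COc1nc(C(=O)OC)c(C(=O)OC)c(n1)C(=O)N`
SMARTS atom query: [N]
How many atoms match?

1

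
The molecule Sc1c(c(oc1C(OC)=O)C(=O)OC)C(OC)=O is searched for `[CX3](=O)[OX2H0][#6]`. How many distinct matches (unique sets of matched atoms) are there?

[CX3](=O)[OX2H0][#6] is the SMARTS for an ester: a carbonyl carbon bonded to an oxygen that is itself bonded to carbon (no H on that O).
The molecule carries 3 separate instances of a methyl-ester group (-C(=O)OCH3) meeting every constraint; each maps to a distinct set of atoms, giving 3 matches.

3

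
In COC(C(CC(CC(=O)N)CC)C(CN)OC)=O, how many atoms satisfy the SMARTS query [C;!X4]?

The query [C;!X4] means: aliphatic carbon that does not have four total connections.
Check the 18 heavy atoms by environment: 10× C (X4) → no; 2× O (X2) → no; 2× N (X3) → no; 2× C (X3) → match; 2× O (X1) → no.
That gives 2 matching atoms.

2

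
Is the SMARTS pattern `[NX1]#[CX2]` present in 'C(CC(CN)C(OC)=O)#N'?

Yes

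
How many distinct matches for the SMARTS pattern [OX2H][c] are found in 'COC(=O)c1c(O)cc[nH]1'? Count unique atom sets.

[OX2H][c] is the SMARTS for a phenol: a hydroxyl oxygen attached to an aromatic carbon.
Exactly one fragment in the molecule meets all constraints, giving 1 match.

1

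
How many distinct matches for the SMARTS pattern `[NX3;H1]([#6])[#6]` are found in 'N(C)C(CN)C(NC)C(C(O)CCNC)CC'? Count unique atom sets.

3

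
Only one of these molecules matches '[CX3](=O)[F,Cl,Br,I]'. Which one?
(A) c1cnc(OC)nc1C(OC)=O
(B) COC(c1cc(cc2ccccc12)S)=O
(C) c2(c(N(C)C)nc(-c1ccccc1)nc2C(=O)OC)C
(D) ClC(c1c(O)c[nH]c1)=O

D

[CX3](=O)[F,Cl,Br,I] describes a carbonyl carbon bonded to a halogen (an acyl halide).
(A) has a methyl-ester group (-C(=O)OCH3) but the carbonyl is bonded to -O-C, not to a halogen.
(B) has a methyl-ester group (-C(=O)OCH3) but the carbonyl is bonded to -O-C, not to a halogen.
(C) has a methyl-ester group (-C(=O)OCH3) but the carbonyl is bonded to -O-C, not to a halogen.
(D) contains an acyl chloride (-C(=O)Cl), which satisfies every atom and bond constraint.
So the answer is (D).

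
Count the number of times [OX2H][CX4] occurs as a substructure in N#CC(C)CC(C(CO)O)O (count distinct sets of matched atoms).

3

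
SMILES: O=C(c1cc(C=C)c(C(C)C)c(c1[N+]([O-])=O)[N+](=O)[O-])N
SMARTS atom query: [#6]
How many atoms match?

12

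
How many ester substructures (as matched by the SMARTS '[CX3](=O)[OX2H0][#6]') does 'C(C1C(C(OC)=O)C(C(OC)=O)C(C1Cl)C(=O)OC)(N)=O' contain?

3

[CX3](=O)[OX2H0][#6] is the SMARTS for an ester: a carbonyl carbon bonded to an oxygen that is itself bonded to carbon (no H on that O).
The molecule carries 3 separate instances of a methyl-ester group (-C(=O)OCH3) meeting every constraint; each maps to a distinct set of atoms, giving 3 matches.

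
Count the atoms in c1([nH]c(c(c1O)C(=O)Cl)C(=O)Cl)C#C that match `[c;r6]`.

The query [c;r6] means: aromatic carbon that belongs to a six-membered ring.
Check the 14 heavy atoms by environment: 1× n (aromatic, in 5-ring) → no; 4× c (aromatic, in 5-ring) → no; 4× C (acyclic) → no; 3× O (acyclic) → no; 2× Cl (acyclic) → no.
No environment satisfies the query, so 0 matching atoms.

0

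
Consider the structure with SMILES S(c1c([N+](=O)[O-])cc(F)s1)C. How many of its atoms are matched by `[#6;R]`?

The query [#6;R] means: carbon that is part of a ring.
Check the 11 heavy atoms by environment: 1× s (aromatic, in 5-ring) → no; 4× c (aromatic, in 5-ring) → match; 1× S (acyclic) → no; 1× C (acyclic) → no; 1× N (charge +1, acyclic) → no; 1× O (charge -1, acyclic) → no; 1× O (acyclic) → no; 1× F (acyclic) → no.
That gives 4 matching atoms.

4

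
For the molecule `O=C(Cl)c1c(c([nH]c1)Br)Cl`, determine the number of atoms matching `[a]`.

5

The query [a] means: a matches any aromatic atom.
Check the 10 heavy atoms by environment: 1× n (aromatic) → match; 4× c (aromatic) → match; 1× Br → no; 1× C → no; 1× O → no; 2× Cl → no.
Summing the matching environments: 1 + 4 = 5 matching atoms.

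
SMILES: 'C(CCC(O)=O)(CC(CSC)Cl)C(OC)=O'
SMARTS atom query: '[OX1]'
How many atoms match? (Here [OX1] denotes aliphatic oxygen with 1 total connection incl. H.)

2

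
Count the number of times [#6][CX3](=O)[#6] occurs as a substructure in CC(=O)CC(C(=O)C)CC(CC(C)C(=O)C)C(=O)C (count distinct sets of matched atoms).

4

[#6][CX3](=O)[#6] is the SMARTS for a ketone: a carbonyl carbon (no H) flanked by two carbons.
The molecule carries 4 separate instances of an acetyl/ketone group (-C(=O)CH3) meeting every constraint; each maps to a distinct set of atoms, giving 4 matches.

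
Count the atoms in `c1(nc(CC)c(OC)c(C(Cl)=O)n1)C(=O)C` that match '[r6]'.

The query [r6] means: r6 matches atoms in a six-membered ring.
Check the 16 heavy atoms by environment: 2× n (aromatic, in 6-ring) → match; 4× c (aromatic, in 6-ring) → match; 6× C (acyclic) → no; 3× O (acyclic) → no; 1× Cl (acyclic) → no.
Summing the matching environments: 2 + 4 = 6 matching atoms.

6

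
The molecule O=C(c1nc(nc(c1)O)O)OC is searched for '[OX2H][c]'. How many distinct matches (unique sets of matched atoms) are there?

2

[OX2H][c] is the SMARTS for a phenol: a hydroxyl oxygen attached to an aromatic carbon.
The molecule carries 2 separate instances of a hydroxyl group (-OH) meeting every constraint; each maps to a distinct set of atoms, giving 2 matches.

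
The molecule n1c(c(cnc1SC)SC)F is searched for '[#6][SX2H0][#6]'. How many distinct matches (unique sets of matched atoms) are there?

[#6][SX2H0][#6] is the SMARTS for a thioether: an aliphatic sulfur bridging two carbons with no H on the sulfur.
The molecule carries 2 separate instances of a methylthio ether (-SCH3) meeting every constraint; each maps to a distinct set of atoms, giving 2 matches.

2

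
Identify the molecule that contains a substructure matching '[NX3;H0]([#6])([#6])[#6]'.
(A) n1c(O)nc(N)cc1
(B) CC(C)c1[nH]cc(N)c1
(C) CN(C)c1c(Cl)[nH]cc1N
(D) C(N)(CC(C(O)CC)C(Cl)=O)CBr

C

[NX3;H0]([#6])([#6])[#6] describes a trivalent nitrogen with no H, bonded to three carbons (a tertiary amine).
(A) has a primary amino group (-NH2) but the nitrogen has H2, not H0 with three carbons.
(B) has a primary amino group (-NH2) but the nitrogen has H2, not H0 with three carbons.
(C) contains a dimethylamino group (-N(CH3)2), which satisfies every atom and bond constraint.
(D) has a primary amino group (-NH2) but the nitrogen has H2, not H0 with three carbons.
So the answer is (C).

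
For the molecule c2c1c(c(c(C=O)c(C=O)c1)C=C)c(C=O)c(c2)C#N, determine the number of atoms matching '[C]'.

The query [C] means: uppercase C matches aliphatic (non-aromatic) carbon only.
Check the 20 heavy atoms by environment: 10× c (aromatic) → no; 6× C → match; 1× N → no; 3× O → no.
That gives 6 matching atoms.

6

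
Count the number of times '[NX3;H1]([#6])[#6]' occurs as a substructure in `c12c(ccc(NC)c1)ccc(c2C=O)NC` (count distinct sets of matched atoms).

[NX3;H1]([#6])[#6] is the SMARTS for a secondary amine: a trivalent nitrogen with one H, bonded to two carbons.
The molecule carries 2 separate instances of an N-methylamino group (-NHCH3) meeting every constraint; each maps to a distinct set of atoms, giving 2 matches.

2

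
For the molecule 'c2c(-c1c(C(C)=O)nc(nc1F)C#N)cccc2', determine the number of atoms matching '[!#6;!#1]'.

The query [!#6;!#1] means: not carbon and not hydrogen — any heteroatom.
Check the 18 heavy atoms by environment: 2× n (aromatic) → match; 10× c (aromatic) → no; 3× C → no; 1× N → match; 1× O → match; 1× F → match.
Summing the matching environments: 2 + 1 + 1 + 1 = 5 matching atoms.

5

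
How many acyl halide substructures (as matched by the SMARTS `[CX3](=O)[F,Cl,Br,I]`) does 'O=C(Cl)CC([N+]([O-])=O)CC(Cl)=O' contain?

2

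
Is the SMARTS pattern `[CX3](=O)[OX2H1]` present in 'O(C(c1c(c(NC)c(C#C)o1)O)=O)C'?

The pattern [CX3](=O)[OX2H1] describes an sp2 carbon double-bonded to O and single-bonded to an -OH oxygen — a carboxylic acid.
The closest candidate here is a methyl-ester group (-C(=O)OCH3), but the singly-bonded O has no H (OX2H0, not OX2H1). No other fragment satisfies the full query, so there is no match.

No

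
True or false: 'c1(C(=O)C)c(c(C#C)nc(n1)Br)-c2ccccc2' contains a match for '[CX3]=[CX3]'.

False

The pattern [CX3]=[CX3] describes a non-aromatic C=C double bond between two sp2 carbons — an alkene.
The closest candidate here is an ethynyl group (-C#CH), but the C-C bond is a triple bond, not a double bond. No other fragment satisfies the full query, so there is no match.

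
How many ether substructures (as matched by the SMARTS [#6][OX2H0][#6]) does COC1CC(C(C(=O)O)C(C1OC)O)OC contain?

3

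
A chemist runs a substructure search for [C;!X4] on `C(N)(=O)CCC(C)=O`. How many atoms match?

2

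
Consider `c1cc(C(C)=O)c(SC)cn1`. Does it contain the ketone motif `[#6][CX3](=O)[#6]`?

Yes

The pattern [#6][CX3](=O)[#6] describes a carbonyl carbon (no H) flanked by two carbons — a ketone.
The molecule carries an acetyl/ketone group (-C(=O)CH3), whose atoms satisfy every constraint of the query, so the pattern matches.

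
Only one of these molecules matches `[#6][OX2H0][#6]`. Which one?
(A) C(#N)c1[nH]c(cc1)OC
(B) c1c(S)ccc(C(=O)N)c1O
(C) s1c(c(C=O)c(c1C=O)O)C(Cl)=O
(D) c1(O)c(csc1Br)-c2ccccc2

[#6][OX2H0][#6] describes an aliphatic oxygen bridging two carbons with no H on the oxygen (an ether).
(A) contains a methoxy ether (-OCH3), which satisfies every atom and bond constraint.
(B) has a hydroxyl group (-OH) but the oxygen has H1, not H0 bridging two carbons.
(C) has a hydroxyl group (-OH) but the oxygen has H1, not H0 bridging two carbons.
(D) has a hydroxyl group (-OH) but the oxygen has H1, not H0 bridging two carbons.
So the answer is (A).

A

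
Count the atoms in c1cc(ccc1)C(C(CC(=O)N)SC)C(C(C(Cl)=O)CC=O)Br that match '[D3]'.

7

The query [D3] means: atom with exactly three heavy-atom neighbours.
Check the 23 heavy atoms by environment: 3× C (D2) → no; 6× C (D3) → match; 3× O (D1) → no; 1× Cl (D1) → no; 1× Br (D1) → no; 1× N (D1) → no; 1× S (D2) → no; 1× C (D1) → no; 1× c (aromatic, D3) → match; 5× c (aromatic, D2) → no.
Summing the matching environments: 6 + 1 = 7 matching atoms.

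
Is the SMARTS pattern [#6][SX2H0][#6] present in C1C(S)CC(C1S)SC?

Yes

The pattern [#6][SX2H0][#6] describes an aliphatic sulfur bridging two carbons with no H on the sulfur — a thioether.
The molecule carries a methylthio ether (-SCH3), whose atoms satisfy every constraint of the query, so the pattern matches.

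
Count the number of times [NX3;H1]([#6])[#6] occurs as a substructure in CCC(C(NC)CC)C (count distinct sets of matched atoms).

[NX3;H1]([#6])[#6] is the SMARTS for a secondary amine: a trivalent nitrogen with one H, bonded to two carbons.
Exactly one fragment in the molecule meets all constraints, giving 1 match.

1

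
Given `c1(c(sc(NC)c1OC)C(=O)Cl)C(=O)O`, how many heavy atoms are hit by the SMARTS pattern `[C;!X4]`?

2

Check the 15 heavy atoms by environment: 1× s (aromatic, X2) → no; 4× c (aromatic, X3) → no; 2× C (X3) → match; 2× O (X1) → no; 1× Cl (X1) → no; 1× N (X3) → no; 2× C (X4) → no; 2× O (X2) → no.
That gives 2 matching atoms.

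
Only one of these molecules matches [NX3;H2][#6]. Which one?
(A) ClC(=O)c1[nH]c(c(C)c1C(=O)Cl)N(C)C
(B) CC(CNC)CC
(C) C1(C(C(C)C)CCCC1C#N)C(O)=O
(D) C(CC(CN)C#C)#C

[NX3;H2][#6] describes a trivalent nitrogen with two H attached to carbon (a primary amine).
(A) has a dimethylamino group (-N(CH3)2) but the nitrogen has H0, not H2.
(B) has an N-methylamino group (-NHCH3) but the nitrogen bears two carbons and only one H (H1), not H2.
(C) has a nitrile (-C#N) but the nitrogen is NX1 (triple-bonded), not NX3 with two H.
(D) contains a primary amino group (-NH2), which satisfies every atom and bond constraint.
So the answer is (D).

D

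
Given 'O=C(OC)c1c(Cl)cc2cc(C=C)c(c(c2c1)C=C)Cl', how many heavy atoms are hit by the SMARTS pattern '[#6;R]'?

The query [#6;R] means: carbon that is part of a ring.
Check the 20 heavy atoms by environment: 10× c (aromatic, in 6-ring) → match; 2× Cl (acyclic) → no; 6× C (acyclic) → no; 2× O (acyclic) → no.
That gives 10 matching atoms.

10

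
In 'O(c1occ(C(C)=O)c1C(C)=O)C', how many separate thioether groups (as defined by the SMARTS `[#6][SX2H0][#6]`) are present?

0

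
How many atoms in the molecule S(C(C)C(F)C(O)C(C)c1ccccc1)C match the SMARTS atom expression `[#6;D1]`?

3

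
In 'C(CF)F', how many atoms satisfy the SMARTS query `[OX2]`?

The query [OX2] means: aliphatic oxygen with two total connections — ether, hydroxyl, or ester single-bond O.
Check the 4 heavy atoms by environment: 2× C (X4) → no; 2× F (X1) → no.
No environment satisfies the query, so 0 matching atoms.

0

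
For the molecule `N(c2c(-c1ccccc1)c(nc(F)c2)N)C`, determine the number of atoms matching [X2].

1

Check the 16 heavy atoms by environment: 1× n (aromatic, X2) → match; 11× c (aromatic, X3) → no; 2× N (X3) → no; 1× C (X4) → no; 1× F (X1) → no.
That gives 1 matching atom.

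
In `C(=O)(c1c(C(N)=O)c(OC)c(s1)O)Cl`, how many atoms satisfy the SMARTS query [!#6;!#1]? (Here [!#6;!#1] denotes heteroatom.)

The query [!#6;!#1] means: not carbon and not hydrogen — any heteroatom.
Check the 14 heavy atoms by environment: 1× s (aromatic) → match; 4× c (aromatic) → no; 4× O → match; 3× C → no; 1× Cl → match; 1× N → match.
Summing the matching environments: 1 + 4 + 1 + 1 = 7 matching atoms.

7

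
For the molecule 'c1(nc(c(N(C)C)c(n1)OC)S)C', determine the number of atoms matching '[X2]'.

4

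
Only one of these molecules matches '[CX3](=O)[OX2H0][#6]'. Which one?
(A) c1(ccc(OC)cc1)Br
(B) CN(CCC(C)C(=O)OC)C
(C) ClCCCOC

[CX3](=O)[OX2H0][#6] describes a carbonyl carbon bonded to an oxygen that is itself bonded to carbon (no H on that O) (an ester).
(A) has a methoxy ether (-OCH3) but the ether oxygen is not adjacent to a C=O carbon.
(B) contains a methyl-ester group (-C(=O)OCH3), which satisfies every atom and bond constraint.
(C) has a methoxy ether (-OCH3) but the ether oxygen is not adjacent to a C=O carbon.
So the answer is (B).

B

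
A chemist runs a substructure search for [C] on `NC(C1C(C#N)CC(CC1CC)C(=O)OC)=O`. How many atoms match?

12

The query [C] means: uppercase C matches aliphatic (non-aromatic) carbon only.
Check the 17 heavy atoms by environment: 12× C → match; 3× O → no; 2× N → no.
That gives 12 matching atoms.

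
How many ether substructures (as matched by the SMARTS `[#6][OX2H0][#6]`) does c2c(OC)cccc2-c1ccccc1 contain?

1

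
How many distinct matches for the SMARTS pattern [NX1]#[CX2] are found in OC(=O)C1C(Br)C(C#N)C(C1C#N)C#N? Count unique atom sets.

3

[NX1]#[CX2] is the SMARTS for a nitrile: a nitrogen triple-bonded to a two-connected carbon.
The molecule carries 3 separate instances of a nitrile (-C#N) meeting every constraint; each maps to a distinct set of atoms, giving 3 matches.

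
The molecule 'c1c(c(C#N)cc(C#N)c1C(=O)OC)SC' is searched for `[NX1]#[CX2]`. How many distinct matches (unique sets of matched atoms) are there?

2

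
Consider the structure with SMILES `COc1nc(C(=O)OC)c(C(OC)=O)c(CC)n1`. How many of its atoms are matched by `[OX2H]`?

0

The query [OX2H] means: aliphatic oxygen with two connections, one of which is H — an -OH oxygen.
Check the 18 heavy atoms by environment: 2× n (aromatic, H0, X2) → no; 4× c (aromatic, H0, X3) → no; 3× O (H0, X2) → no; 4× C (H3, X4) → no; 1× C (H2, X4) → no; 2× C (H0, X3) → no; 2× O (H0, X1) → no.
No environment satisfies the query, so 0 matching atoms.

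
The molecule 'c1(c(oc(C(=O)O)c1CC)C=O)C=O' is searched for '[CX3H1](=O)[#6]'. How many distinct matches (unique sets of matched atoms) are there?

2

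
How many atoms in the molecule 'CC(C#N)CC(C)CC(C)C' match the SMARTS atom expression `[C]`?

10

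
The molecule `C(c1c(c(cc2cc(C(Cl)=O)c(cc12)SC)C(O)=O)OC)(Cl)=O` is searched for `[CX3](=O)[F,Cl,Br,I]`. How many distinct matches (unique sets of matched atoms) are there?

2

[CX3](=O)[F,Cl,Br,I] is the SMARTS for an acyl halide: a carbonyl carbon bonded to a halogen.
The molecule carries 2 separate instances of an acyl chloride (-C(=O)Cl) meeting every constraint; each maps to a distinct set of atoms, giving 2 matches.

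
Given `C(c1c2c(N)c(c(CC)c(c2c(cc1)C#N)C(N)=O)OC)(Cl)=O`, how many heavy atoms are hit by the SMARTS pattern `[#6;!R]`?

6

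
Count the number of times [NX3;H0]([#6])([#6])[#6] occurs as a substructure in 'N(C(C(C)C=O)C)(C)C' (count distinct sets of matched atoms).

1

[NX3;H0]([#6])([#6])[#6] is the SMARTS for a tertiary amine: a trivalent nitrogen with no H, bonded to three carbons.
Exactly one fragment in the molecule meets all constraints, giving 1 match.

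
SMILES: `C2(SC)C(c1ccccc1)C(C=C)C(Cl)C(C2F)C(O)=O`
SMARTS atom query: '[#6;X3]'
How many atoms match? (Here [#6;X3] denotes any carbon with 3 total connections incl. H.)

9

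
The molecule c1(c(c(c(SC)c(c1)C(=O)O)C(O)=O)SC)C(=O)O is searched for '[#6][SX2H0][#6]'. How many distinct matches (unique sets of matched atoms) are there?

[#6][SX2H0][#6] is the SMARTS for a thioether: an aliphatic sulfur bridging two carbons with no H on the sulfur.
The molecule carries 2 separate instances of a methylthio ether (-SCH3) meeting every constraint; each maps to a distinct set of atoms, giving 2 matches.

2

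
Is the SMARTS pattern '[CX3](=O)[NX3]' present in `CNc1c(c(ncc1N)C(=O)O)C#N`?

The pattern [CX3](=O)[NX3] describes a carbonyl carbon bonded to a trivalent nitrogen — an amide.
The closest candidate here is a carboxylic acid group (-C(=O)OH), but the carbonyl is bonded to O, not to an NX3 nitrogen. No other fragment satisfies the full query, so there is no match.

No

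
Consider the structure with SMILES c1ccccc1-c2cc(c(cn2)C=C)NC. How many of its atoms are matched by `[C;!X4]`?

2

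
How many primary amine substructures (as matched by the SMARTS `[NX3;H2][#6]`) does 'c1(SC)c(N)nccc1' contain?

[NX3;H2][#6] is the SMARTS for a primary amine: a trivalent nitrogen with two H attached to carbon.
Exactly one fragment in the molecule meets all constraints, giving 1 match.

1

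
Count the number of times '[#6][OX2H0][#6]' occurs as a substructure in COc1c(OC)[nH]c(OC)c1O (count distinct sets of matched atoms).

[#6][OX2H0][#6] is the SMARTS for an ether: an aliphatic oxygen bridging two carbons with no H on the oxygen.
The molecule carries 3 separate instances of a methoxy ether (-OCH3) meeting every constraint; each maps to a distinct set of atoms, giving 3 matches.

3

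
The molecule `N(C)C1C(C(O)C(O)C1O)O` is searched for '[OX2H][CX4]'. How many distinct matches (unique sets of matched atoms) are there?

[OX2H][CX4] is the SMARTS for an aliphatic alcohol: a hydroxyl oxygen bound to an sp3 (X4) carbon.
The molecule carries 4 separate instances of a hydroxyl group (-OH) meeting every constraint; each maps to a distinct set of atoms, giving 4 matches.

4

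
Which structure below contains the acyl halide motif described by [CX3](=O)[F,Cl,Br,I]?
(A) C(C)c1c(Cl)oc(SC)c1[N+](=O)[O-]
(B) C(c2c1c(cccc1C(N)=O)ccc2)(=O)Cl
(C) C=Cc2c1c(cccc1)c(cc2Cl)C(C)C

B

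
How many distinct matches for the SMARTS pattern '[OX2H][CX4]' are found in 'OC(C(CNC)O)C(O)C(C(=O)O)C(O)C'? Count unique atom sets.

4

[OX2H][CX4] is the SMARTS for an aliphatic alcohol: a hydroxyl oxygen bound to an sp3 (X4) carbon.
The molecule carries 4 separate instances of a hydroxyl group (-OH) meeting every constraint; each maps to a distinct set of atoms, giving 4 matches.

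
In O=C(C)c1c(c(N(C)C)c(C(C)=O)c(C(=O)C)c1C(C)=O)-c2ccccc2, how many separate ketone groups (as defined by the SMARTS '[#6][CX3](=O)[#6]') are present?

[#6][CX3](=O)[#6] is the SMARTS for a ketone: a carbonyl carbon (no H) flanked by two carbons.
The molecule carries 4 separate instances of an acetyl/ketone group (-C(=O)CH3) meeting every constraint; each maps to a distinct set of atoms, giving 4 matches.

4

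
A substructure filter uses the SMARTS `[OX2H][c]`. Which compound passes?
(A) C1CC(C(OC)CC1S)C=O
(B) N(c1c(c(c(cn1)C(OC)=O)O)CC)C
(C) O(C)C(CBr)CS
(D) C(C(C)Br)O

[OX2H][c] describes a hydroxyl oxygen attached to an aromatic carbon (a phenol).
(A) has a methoxy ether (-OCH3) but the oxygen has H0, not H1.
(B) contains a hydroxyl group (-OH), which satisfies every atom and bond constraint.
(C) has a methoxy ether (-OCH3) but the oxygen has H0, not H1.
(D) has a hydroxyl group (-OH) but the -OH is on an aliphatic carbon, not an aromatic c.
So the answer is (B).

B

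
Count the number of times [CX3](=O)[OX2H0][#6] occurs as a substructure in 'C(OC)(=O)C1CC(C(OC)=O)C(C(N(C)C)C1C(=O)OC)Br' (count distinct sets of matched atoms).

3

[CX3](=O)[OX2H0][#6] is the SMARTS for an ester: a carbonyl carbon bonded to an oxygen that is itself bonded to carbon (no H on that O).
The molecule carries 3 separate instances of a methyl-ester group (-C(=O)OCH3) meeting every constraint; each maps to a distinct set of atoms, giving 3 matches.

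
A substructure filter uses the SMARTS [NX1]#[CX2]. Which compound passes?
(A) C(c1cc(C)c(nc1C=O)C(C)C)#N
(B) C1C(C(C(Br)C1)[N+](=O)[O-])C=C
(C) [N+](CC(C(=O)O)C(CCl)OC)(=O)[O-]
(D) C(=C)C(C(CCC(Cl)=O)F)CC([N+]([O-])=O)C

A

[NX1]#[CX2] describes a nitrogen triple-bonded to a two-connected carbon (a nitrile).
(A) contains a nitrile (-C#N), which satisfies every atom and bond constraint.
(B) has a nitro group (-[N+](=O)[O-]) but there is no C#N triple bond.
(C) has a nitro group (-[N+](=O)[O-]) but there is no C#N triple bond.
(D) has a nitro group (-[N+](=O)[O-]) but there is no C#N triple bond.
So the answer is (A).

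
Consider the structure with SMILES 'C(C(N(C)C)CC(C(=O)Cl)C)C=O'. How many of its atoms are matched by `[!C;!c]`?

The query [!C;!c] means: neither aliphatic nor aromatic carbon — same as [!#6].
Check the 13 heavy atoms by environment: 9× C → no; 2× O → match; 1× N → match; 1× Cl → match.
Summing the matching environments: 2 + 1 + 1 = 4 matching atoms.

4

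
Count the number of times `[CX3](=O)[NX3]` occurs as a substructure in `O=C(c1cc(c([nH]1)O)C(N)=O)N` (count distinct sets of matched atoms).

[CX3](=O)[NX3] is the SMARTS for an amide: a carbonyl carbon bonded to a trivalent nitrogen.
The molecule carries 2 separate instances of a primary amide (-C(=O)NH2) meeting every constraint; each maps to a distinct set of atoms, giving 2 matches.

2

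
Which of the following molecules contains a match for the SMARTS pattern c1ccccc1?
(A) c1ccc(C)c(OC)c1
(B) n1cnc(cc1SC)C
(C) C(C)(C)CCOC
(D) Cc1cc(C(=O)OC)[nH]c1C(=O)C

A

c1ccccc1 describes six aromatic carbons in a ring (a benzene ring).
(A) contains the required atom environment, so the pattern matches.
(B) has a methyl group (-CH3) but no six-membered all-carbon aromatic ring is present.
(C) has a methyl group (-CH3) but no six-membered all-carbon aromatic ring is present.
(D) has a methyl group (-CH3) but no six-membered all-carbon aromatic ring is present.
So the answer is (A).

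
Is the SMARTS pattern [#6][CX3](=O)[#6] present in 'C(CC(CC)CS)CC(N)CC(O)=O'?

No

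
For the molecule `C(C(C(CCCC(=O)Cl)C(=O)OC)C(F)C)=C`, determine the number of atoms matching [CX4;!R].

Check the 17 heavy atoms by environment: 8× C (X4, acyclic) → match; 4× C (X3, acyclic) → no; 1× F (X1, acyclic) → no; 2× O (X1, acyclic) → no; 1× O (X2, acyclic) → no; 1× Cl (X1, acyclic) → no.
That gives 8 matching atoms.

8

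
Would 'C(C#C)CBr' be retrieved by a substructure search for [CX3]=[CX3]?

No

The pattern [CX3]=[CX3] describes a non-aromatic C=C double bond between two sp2 carbons — an alkene.
The closest candidate here is an ethynyl group (-C#CH), but the C-C bond is a triple bond, not a double bond. No other fragment satisfies the full query, so there is no match.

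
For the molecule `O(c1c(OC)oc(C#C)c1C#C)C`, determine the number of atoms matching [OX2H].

The query [OX2H] means: aliphatic oxygen with two connections, one of which is H — an -OH oxygen.
Check the 13 heavy atoms by environment: 1× o (aromatic, H0, X2) → no; 4× c (aromatic, H0, X3) → no; 2× O (H0, X2) → no; 2× C (H3, X4) → no; 2× C (H0, X2) → no; 2× C (H1, X2) → no.
No environment satisfies the query, so 0 matching atoms.

0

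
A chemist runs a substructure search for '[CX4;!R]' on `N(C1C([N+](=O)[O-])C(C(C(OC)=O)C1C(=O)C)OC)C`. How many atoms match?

4

Check the 19 heavy atoms by environment: 5× C (X4, in 5-ring) → no; 1× N (charge +1, X3, acyclic) → no; 1× O (charge -1, X1, acyclic) → no; 3× O (X1, acyclic) → no; 2× C (X3, acyclic) → no; 4× C (X4, acyclic) → match; 2× O (X2, acyclic) → no; 1× N (X3, acyclic) → no.
That gives 4 matching atoms.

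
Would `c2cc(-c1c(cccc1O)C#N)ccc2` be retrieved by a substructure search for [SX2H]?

No

The pattern [SX2H] describes an aliphatic sulfur with two connections, one being H — a thiol.
The closest candidate here is a hydroxyl group (-OH), but it is an -OH, not an -SH. No other fragment satisfies the full query, so there is no match.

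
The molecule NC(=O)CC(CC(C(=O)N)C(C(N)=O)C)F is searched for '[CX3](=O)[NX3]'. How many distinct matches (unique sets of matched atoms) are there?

3

[CX3](=O)[NX3] is the SMARTS for an amide: a carbonyl carbon bonded to a trivalent nitrogen.
The molecule carries 3 separate instances of a primary amide (-C(=O)NH2) meeting every constraint; each maps to a distinct set of atoms, giving 3 matches.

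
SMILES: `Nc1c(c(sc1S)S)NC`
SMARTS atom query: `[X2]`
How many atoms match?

The query [X2] means: any atom with exactly two total connections (bonds + H).
Check the 10 heavy atoms by environment: 1× s (aromatic, X2) → match; 4× c (aromatic, X3) → no; 2× S (X2) → match; 2× N (X3) → no; 1× C (X4) → no.
Summing the matching environments: 1 + 2 = 3 matching atoms.

3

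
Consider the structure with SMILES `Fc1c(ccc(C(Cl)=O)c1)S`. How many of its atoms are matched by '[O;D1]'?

The query [O;D1] means: aliphatic oxygen bonded to exactly one heavy atom.
Check the 11 heavy atoms by environment: 3× c (aromatic, D3) → no; 3× c (aromatic, D2) → no; 1× F (D1) → no; 1× S (D1) → no; 1× C (D3) → no; 1× O (D1) → match; 1× Cl (D1) → no.
That gives 1 matching atom.

1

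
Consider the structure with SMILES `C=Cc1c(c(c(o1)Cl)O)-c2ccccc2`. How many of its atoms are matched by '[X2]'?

2

The query [X2] means: any atom with exactly two total connections (bonds + H).
Check the 15 heavy atoms by environment: 1× o (aromatic, X2) → match; 10× c (aromatic, X3) → no; 2× C (X3) → no; 1× O (X2) → match; 1× Cl (X1) → no.
Summing the matching environments: 1 + 1 = 2 matching atoms.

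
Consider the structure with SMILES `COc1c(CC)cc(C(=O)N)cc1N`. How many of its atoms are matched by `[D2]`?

4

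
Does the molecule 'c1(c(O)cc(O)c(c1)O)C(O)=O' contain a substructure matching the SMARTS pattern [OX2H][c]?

Yes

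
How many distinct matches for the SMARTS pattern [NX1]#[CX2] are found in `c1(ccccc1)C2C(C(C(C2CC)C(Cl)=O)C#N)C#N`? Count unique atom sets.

[NX1]#[CX2] is the SMARTS for a nitrile: a nitrogen triple-bonded to a two-connected carbon.
The molecule carries 2 separate instances of a nitrile (-C#N) meeting every constraint; each maps to a distinct set of atoms, giving 2 matches.

2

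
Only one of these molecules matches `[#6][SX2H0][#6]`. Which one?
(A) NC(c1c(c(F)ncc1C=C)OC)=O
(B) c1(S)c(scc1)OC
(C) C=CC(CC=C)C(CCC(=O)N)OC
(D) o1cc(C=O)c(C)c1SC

D

[#6][SX2H0][#6] describes an aliphatic sulfur bridging two carbons with no H on the sulfur (a thioether).
(A) has a methoxy ether (-OCH3) but the bridging atom is O, not S.
(B) has a methoxy ether (-OCH3) but the bridging atom is O, not S.
(C) has a methoxy ether (-OCH3) but the bridging atom is O, not S.
(D) contains a methylthio ether (-SCH3), which satisfies every atom and bond constraint.
So the answer is (D).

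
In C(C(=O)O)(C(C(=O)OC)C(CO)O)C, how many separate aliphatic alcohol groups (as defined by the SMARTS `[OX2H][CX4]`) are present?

2

[OX2H][CX4] is the SMARTS for an aliphatic alcohol: a hydroxyl oxygen bound to an sp3 (X4) carbon.
The molecule carries 2 separate instances of a hydroxyl group (-OH) meeting every constraint; each maps to a distinct set of atoms, giving 2 matches.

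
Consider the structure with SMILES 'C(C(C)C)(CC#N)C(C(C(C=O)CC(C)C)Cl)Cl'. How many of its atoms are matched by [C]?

14

The query [C] means: uppercase C matches aliphatic (non-aromatic) carbon only.
Check the 18 heavy atoms by environment: 14× C → match; 1× N → no; 1× O → no; 2× Cl → no.
That gives 14 matching atoms.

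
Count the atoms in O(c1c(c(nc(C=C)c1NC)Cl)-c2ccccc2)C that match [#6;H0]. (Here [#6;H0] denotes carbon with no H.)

Check the 19 heavy atoms by environment: 1× n (aromatic, H0) → no; 6× c (aromatic, H0) → match; 5× c (aromatic, H1) → no; 1× O (H0) → no; 2× C (H3) → no; 1× Cl (H0) → no; 1× N (H1) → no; 1× C (H1) → no; 1× C (H2) → no.
That gives 6 matching atoms.

6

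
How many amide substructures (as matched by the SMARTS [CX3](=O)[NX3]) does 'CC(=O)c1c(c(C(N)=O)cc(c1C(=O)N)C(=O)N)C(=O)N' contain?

4

[CX3](=O)[NX3] is the SMARTS for an amide: a carbonyl carbon bonded to a trivalent nitrogen.
The molecule carries 4 separate instances of a primary amide (-C(=O)NH2) meeting every constraint; each maps to a distinct set of atoms, giving 4 matches.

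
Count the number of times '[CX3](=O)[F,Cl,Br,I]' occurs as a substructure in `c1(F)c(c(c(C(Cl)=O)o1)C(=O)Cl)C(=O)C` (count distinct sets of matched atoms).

2

[CX3](=O)[F,Cl,Br,I] is the SMARTS for an acyl halide: a carbonyl carbon bonded to a halogen.
The molecule carries 2 separate instances of an acyl chloride (-C(=O)Cl) meeting every constraint; each maps to a distinct set of atoms, giving 2 matches.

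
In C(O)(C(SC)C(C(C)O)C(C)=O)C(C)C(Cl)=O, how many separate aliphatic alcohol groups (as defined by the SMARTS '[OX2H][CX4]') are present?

2

[OX2H][CX4] is the SMARTS for an aliphatic alcohol: a hydroxyl oxygen bound to an sp3 (X4) carbon.
The molecule carries 2 separate instances of a hydroxyl group (-OH) meeting every constraint; each maps to a distinct set of atoms, giving 2 matches.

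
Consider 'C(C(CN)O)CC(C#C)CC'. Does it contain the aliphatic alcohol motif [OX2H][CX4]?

The pattern [OX2H][CX4] describes a hydroxyl oxygen bound to an sp3 (X4) carbon — an aliphatic alcohol.
The molecule carries a hydroxyl group (-OH), whose atoms satisfy every constraint of the query, so the pattern matches.

Yes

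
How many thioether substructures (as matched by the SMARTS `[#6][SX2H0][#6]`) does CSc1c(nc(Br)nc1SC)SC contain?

[#6][SX2H0][#6] is the SMARTS for a thioether: an aliphatic sulfur bridging two carbons with no H on the sulfur.
The molecule carries 3 separate instances of a methylthio ether (-SCH3) meeting every constraint; each maps to a distinct set of atoms, giving 3 matches.

3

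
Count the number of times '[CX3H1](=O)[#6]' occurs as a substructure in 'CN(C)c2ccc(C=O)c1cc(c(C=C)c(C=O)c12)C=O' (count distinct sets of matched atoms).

[CX3H1](=O)[#6] is the SMARTS for an aldehyde: an sp2 carbon with one H, double-bonded to O and single-bonded to carbon.
The molecule carries 3 separate instances of an aldehyde (-CHO) meeting every constraint; each maps to a distinct set of atoms, giving 3 matches.

3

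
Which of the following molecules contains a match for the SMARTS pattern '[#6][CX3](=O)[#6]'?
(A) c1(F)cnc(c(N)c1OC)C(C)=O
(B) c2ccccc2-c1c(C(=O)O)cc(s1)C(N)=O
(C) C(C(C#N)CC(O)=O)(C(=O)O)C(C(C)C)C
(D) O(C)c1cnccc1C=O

[#6][CX3](=O)[#6] describes a carbonyl carbon (no H) flanked by two carbons (a ketone).
(A) contains an acetyl/ketone group (-C(=O)CH3), which satisfies every atom and bond constraint.
(B) has a carboxylic acid group (-C(=O)OH) but one neighbour of the carbonyl carbon is O, not C.
(C) has a carboxylic acid group (-C(=O)OH) but one neighbour of the carbonyl carbon is O, not C.
(D) has an aldehyde (-CHO) but the carbonyl carbon has H1, so it is not flanked by two carbons.
So the answer is (A).

A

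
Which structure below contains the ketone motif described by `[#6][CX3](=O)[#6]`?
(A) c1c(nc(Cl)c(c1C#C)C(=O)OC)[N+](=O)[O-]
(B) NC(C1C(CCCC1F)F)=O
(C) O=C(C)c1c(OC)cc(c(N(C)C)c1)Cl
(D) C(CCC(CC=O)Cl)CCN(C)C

C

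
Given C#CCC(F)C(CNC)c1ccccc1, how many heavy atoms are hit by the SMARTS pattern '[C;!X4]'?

Check the 15 heavy atoms by environment: 5× C (X4) → no; 2× C (X2) → match; 6× c (aromatic, X3) → no; 1× F (X1) → no; 1× N (X3) → no.
That gives 2 matching atoms.

2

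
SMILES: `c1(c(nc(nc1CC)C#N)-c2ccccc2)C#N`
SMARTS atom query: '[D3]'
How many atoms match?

The query [D3] means: atom with exactly three heavy-atom neighbours.
Check the 18 heavy atoms by environment: 2× n (aromatic, D2) → no; 5× c (aromatic, D3) → match; 3× C (D2) → no; 2× N (D1) → no; 1× C (D1) → no; 5× c (aromatic, D2) → no.
That gives 5 matching atoms.

5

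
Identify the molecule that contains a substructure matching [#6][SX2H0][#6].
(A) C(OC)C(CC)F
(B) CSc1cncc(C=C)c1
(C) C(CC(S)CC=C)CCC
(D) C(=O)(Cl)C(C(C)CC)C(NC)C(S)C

B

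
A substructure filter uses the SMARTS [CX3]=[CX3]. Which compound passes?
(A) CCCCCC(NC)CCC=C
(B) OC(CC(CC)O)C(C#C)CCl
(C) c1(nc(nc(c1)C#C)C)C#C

A

[CX3]=[CX3] describes a non-aromatic C=C double bond between two sp2 carbons (an alkene).
(A) contains a vinyl group (-CH=CH2), which satisfies every atom and bond constraint.
(B) has an ethynyl group (-C#CH) but the C-C bond is a triple bond, not a double bond.
(C) has an ethynyl group (-C#CH) but the C-C bond is a triple bond, not a double bond.
So the answer is (A).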